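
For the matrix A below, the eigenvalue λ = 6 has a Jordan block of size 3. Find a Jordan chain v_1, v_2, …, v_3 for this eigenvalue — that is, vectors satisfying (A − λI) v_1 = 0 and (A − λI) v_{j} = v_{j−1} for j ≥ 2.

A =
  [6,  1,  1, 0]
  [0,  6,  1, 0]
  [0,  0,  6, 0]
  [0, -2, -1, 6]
A Jordan chain for λ = 6 of length 3:
v_1 = (1, 0, 0, -2)ᵀ
v_2 = (1, 1, 0, -1)ᵀ
v_3 = (0, 0, 1, 0)ᵀ

Let N = A − (6)·I. We want v_3 with N^3 v_3 = 0 but N^2 v_3 ≠ 0; then v_{j-1} := N · v_j for j = 3, …, 2.

Pick v_3 = (0, 0, 1, 0)ᵀ.
Then v_2 = N · v_3 = (1, 1, 0, -1)ᵀ.
Then v_1 = N · v_2 = (1, 0, 0, -2)ᵀ.

Sanity check: (A − (6)·I) v_1 = (0, 0, 0, 0)ᵀ = 0. ✓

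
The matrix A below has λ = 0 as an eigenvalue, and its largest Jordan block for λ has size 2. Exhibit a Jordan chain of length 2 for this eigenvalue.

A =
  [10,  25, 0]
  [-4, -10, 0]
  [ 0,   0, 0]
A Jordan chain for λ = 0 of length 2:
v_1 = (10, -4, 0)ᵀ
v_2 = (1, 0, 0)ᵀ

Let N = A − (0)·I. We want v_2 with N^2 v_2 = 0 but N^1 v_2 ≠ 0; then v_{j-1} := N · v_j for j = 2, …, 2.

Pick v_2 = (1, 0, 0)ᵀ.
Then v_1 = N · v_2 = (10, -4, 0)ᵀ.

Sanity check: (A − (0)·I) v_1 = (0, 0, 0)ᵀ = 0. ✓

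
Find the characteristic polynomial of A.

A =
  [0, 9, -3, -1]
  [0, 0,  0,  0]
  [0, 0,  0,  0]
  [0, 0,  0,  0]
x^4

Expanding det(x·I − A) (e.g. by cofactor expansion or by noting that A is similar to its Jordan form J, which has the same characteristic polynomial as A) gives
  χ_A(x) = x^4
which factors as x^4. The eigenvalues (with algebraic multiplicities) are λ = 0 with multiplicity 4.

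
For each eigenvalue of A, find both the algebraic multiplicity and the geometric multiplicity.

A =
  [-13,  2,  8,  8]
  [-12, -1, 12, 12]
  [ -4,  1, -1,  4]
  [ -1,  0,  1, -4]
λ = -5: alg = 3, geom = 2; λ = -4: alg = 1, geom = 1

Step 1 — factor the characteristic polynomial to read off the algebraic multiplicities:
  χ_A(x) = (x + 4)*(x + 5)^3

Step 2 — compute geometric multiplicities via the rank-nullity identity g(λ) = n − rank(A − λI):
  rank(A − (-5)·I) = 2, so dim ker(A − (-5)·I) = n − 2 = 2
  rank(A − (-4)·I) = 3, so dim ker(A − (-4)·I) = n − 3 = 1

Summary:
  λ = -5: algebraic multiplicity = 3, geometric multiplicity = 2
  λ = -4: algebraic multiplicity = 1, geometric multiplicity = 1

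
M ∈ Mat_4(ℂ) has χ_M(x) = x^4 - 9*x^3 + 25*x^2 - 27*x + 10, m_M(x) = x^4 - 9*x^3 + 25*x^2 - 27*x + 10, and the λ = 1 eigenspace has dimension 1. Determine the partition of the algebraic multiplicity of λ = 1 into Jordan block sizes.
Block sizes for λ = 1: [2]

Step 1 — from the characteristic polynomial, algebraic multiplicity of λ = 1 is 2. From dim ker(M − (1)·I) = 1, there are exactly 1 Jordan blocks for λ = 1.
Step 2 — from the minimal polynomial, the factor (x − 1)^2 tells us the largest block for λ = 1 has size 2.
Step 3 — with total size 2, 1 blocks, and largest block 2, the block sizes (in nonincreasing order) are [2].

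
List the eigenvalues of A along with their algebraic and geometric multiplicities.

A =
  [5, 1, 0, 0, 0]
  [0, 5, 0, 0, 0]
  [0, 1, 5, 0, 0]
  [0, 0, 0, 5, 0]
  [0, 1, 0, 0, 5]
λ = 5: alg = 5, geom = 4

Step 1 — factor the characteristic polynomial to read off the algebraic multiplicities:
  χ_A(x) = (x - 5)^5

Step 2 — compute geometric multiplicities via the rank-nullity identity g(λ) = n − rank(A − λI):
  rank(A − (5)·I) = 1, so dim ker(A − (5)·I) = n − 1 = 4

Summary:
  λ = 5: algebraic multiplicity = 5, geometric multiplicity = 4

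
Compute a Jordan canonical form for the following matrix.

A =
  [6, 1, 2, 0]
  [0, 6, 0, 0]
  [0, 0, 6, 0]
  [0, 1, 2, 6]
J_2(6) ⊕ J_1(6) ⊕ J_1(6)

The characteristic polynomial is
  det(x·I − A) = x^4 - 24*x^3 + 216*x^2 - 864*x + 1296 = (x - 6)^4

Eigenvalues and multiplicities (the geometric multiplicity of λ is n − rank(A − λI), which equals the number of Jordan blocks for λ):
  λ = 6: algebraic multiplicity = 4, geometric multiplicity = 3

Determining the block sizes for each eigenvalue:
  λ = 6: 3 blocks summing to 4 forces exactly one block of size 2 and the rest size 1 → block sizes [2, 1, 1]

Assembling the blocks gives a Jordan form
J =
  [6, 1, 0, 0]
  [0, 6, 0, 0]
  [0, 0, 6, 0]
  [0, 0, 0, 6]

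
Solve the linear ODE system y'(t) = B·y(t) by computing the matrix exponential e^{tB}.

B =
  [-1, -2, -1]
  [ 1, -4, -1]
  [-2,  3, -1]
e^{tB} =
  [t^2*exp(-2*t)/2 + t*exp(-2*t) + exp(-2*t), -t^2*exp(-2*t)/2 - 2*t*exp(-2*t), -t*exp(-2*t)]
  [t^2*exp(-2*t)/2 + t*exp(-2*t), -t^2*exp(-2*t)/2 - 2*t*exp(-2*t) + exp(-2*t), -t*exp(-2*t)]
  [-t^2*exp(-2*t)/2 - 2*t*exp(-2*t), t^2*exp(-2*t)/2 + 3*t*exp(-2*t), t*exp(-2*t) + exp(-2*t)]

Strategy: write B = P · J · P⁻¹ where J is a Jordan canonical form, so e^{tB} = P · e^{tJ} · P⁻¹, and e^{tJ} can be computed block-by-block.

B has Jordan form
J =
  [-2,  1,  0]
  [ 0, -2,  1]
  [ 0,  0, -2]
(up to reordering of blocks).

Per-block formulas:
  For a 3×3 Jordan block J_3(-2): exp(t · J_3(-2)) = e^(-2t)·(I + t·N + (t^2/2)·N^2), where N is the 3×3 nilpotent shift.

After assembling e^{tJ} and conjugating by P, we get:

e^{tB} =
  [t^2*exp(-2*t)/2 + t*exp(-2*t) + exp(-2*t), -t^2*exp(-2*t)/2 - 2*t*exp(-2*t), -t*exp(-2*t)]
  [t^2*exp(-2*t)/2 + t*exp(-2*t), -t^2*exp(-2*t)/2 - 2*t*exp(-2*t) + exp(-2*t), -t*exp(-2*t)]
  [-t^2*exp(-2*t)/2 - 2*t*exp(-2*t), t^2*exp(-2*t)/2 + 3*t*exp(-2*t), t*exp(-2*t) + exp(-2*t)]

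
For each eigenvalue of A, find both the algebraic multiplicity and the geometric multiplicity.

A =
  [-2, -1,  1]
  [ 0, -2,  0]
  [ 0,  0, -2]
λ = -2: alg = 3, geom = 2

Step 1 — factor the characteristic polynomial to read off the algebraic multiplicities:
  χ_A(x) = (x + 2)^3

Step 2 — compute geometric multiplicities via the rank-nullity identity g(λ) = n − rank(A − λI):
  rank(A − (-2)·I) = 1, so dim ker(A − (-2)·I) = n − 1 = 2

Summary:
  λ = -2: algebraic multiplicity = 3, geometric multiplicity = 2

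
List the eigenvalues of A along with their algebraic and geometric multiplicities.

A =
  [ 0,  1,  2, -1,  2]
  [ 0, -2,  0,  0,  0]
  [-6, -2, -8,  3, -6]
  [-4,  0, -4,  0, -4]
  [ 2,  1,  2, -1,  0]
λ = -2: alg = 5, geom = 3

Step 1 — factor the characteristic polynomial to read off the algebraic multiplicities:
  χ_A(x) = (x + 2)^5

Step 2 — compute geometric multiplicities via the rank-nullity identity g(λ) = n − rank(A − λI):
  rank(A − (-2)·I) = 2, so dim ker(A − (-2)·I) = n − 2 = 3

Summary:
  λ = -2: algebraic multiplicity = 5, geometric multiplicity = 3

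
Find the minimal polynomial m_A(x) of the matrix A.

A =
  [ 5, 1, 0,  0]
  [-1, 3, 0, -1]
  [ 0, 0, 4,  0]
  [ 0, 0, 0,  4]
x^3 - 12*x^2 + 48*x - 64

The characteristic polynomial is χ_A(x) = (x - 4)^4, so the eigenvalues are known. The minimal polynomial is
  m_A(x) = Π_λ (x − λ)^{k_λ}
where k_λ is the size of the *largest* Jordan block for λ (equivalently, the smallest k with (A − λI)^k v = 0 for every generalised eigenvector v of λ).

  λ = 4: largest Jordan block has size 3, contributing (x − 4)^3

So m_A(x) = (x - 4)^3 = x^3 - 12*x^2 + 48*x - 64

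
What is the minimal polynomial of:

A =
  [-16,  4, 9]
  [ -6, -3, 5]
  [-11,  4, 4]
x^3 + 15*x^2 + 75*x + 125

The characteristic polynomial is χ_A(x) = (x + 5)^3, so the eigenvalues are known. The minimal polynomial is
  m_A(x) = Π_λ (x − λ)^{k_λ}
where k_λ is the size of the *largest* Jordan block for λ (equivalently, the smallest k with (A − λI)^k v = 0 for every generalised eigenvector v of λ).

  λ = -5: largest Jordan block has size 3, contributing (x + 5)^3

So m_A(x) = (x + 5)^3 = x^3 + 15*x^2 + 75*x + 125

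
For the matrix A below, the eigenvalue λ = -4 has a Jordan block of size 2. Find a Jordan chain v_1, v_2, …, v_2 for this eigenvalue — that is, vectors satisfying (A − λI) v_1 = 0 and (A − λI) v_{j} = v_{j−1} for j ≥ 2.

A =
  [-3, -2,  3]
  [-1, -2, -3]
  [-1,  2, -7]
A Jordan chain for λ = -4 of length 2:
v_1 = (1, -1, -1)ᵀ
v_2 = (1, 0, 0)ᵀ

Let N = A − (-4)·I. We want v_2 with N^2 v_2 = 0 but N^1 v_2 ≠ 0; then v_{j-1} := N · v_j for j = 2, …, 2.

Pick v_2 = (1, 0, 0)ᵀ.
Then v_1 = N · v_2 = (1, -1, -1)ᵀ.

Sanity check: (A − (-4)·I) v_1 = (0, 0, 0)ᵀ = 0. ✓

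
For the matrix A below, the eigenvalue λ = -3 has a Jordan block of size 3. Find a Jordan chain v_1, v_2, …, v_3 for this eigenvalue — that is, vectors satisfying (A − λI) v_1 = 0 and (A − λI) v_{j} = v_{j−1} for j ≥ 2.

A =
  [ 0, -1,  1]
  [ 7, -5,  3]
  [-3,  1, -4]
A Jordan chain for λ = -3 of length 3:
v_1 = (-1, -2, 1)ᵀ
v_2 = (3, 7, -3)ᵀ
v_3 = (1, 0, 0)ᵀ

Let N = A − (-3)·I. We want v_3 with N^3 v_3 = 0 but N^2 v_3 ≠ 0; then v_{j-1} := N · v_j for j = 3, …, 2.

Pick v_3 = (1, 0, 0)ᵀ.
Then v_2 = N · v_3 = (3, 7, -3)ᵀ.
Then v_1 = N · v_2 = (-1, -2, 1)ᵀ.

Sanity check: (A − (-3)·I) v_1 = (0, 0, 0)ᵀ = 0. ✓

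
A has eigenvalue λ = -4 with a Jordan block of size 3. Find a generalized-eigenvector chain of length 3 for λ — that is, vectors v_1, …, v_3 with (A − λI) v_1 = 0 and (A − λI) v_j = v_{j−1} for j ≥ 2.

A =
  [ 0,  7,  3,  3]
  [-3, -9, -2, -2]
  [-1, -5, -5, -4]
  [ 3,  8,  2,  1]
A Jordan chain for λ = -4 of length 3:
v_1 = (1, -1, 0, 1)ᵀ
v_2 = (4, -3, -1, 3)ᵀ
v_3 = (1, 0, 0, 0)ᵀ

Let N = A − (-4)·I. We want v_3 with N^3 v_3 = 0 but N^2 v_3 ≠ 0; then v_{j-1} := N · v_j for j = 3, …, 2.

Pick v_3 = (1, 0, 0, 0)ᵀ.
Then v_2 = N · v_3 = (4, -3, -1, 3)ᵀ.
Then v_1 = N · v_2 = (1, -1, 0, 1)ᵀ.

Sanity check: (A − (-4)·I) v_1 = (0, 0, 0, 0)ᵀ = 0. ✓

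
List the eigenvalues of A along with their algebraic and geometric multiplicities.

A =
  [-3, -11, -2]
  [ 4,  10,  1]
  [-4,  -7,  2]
λ = 3: alg = 3, geom = 1

Step 1 — factor the characteristic polynomial to read off the algebraic multiplicities:
  χ_A(x) = (x - 3)^3

Step 2 — compute geometric multiplicities via the rank-nullity identity g(λ) = n − rank(A − λI):
  rank(A − (3)·I) = 2, so dim ker(A − (3)·I) = n − 2 = 1

Summary:
  λ = 3: algebraic multiplicity = 3, geometric multiplicity = 1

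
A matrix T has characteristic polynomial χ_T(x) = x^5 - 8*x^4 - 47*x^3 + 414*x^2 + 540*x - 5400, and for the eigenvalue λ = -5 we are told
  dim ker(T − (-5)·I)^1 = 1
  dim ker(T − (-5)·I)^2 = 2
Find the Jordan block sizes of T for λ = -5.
Block sizes for λ = -5: [2]

From the dimensions of kernels of powers, the number of Jordan blocks of size at least j is d_j − d_{j−1} where d_j = dim ker(N^j) (with d_0 = 0). Computing the differences gives [1, 1].
The number of blocks of size exactly k is (#blocks of size ≥ k) − (#blocks of size ≥ k + 1), so the partition is: 1 block(s) of size 2.
In nonincreasing order the block sizes are [2].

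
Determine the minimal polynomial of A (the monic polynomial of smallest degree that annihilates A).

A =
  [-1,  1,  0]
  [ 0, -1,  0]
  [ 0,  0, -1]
x^2 + 2*x + 1

The characteristic polynomial is χ_A(x) = (x + 1)^3, so the eigenvalues are known. The minimal polynomial is
  m_A(x) = Π_λ (x − λ)^{k_λ}
where k_λ is the size of the *largest* Jordan block for λ (equivalently, the smallest k with (A − λI)^k v = 0 for every generalised eigenvector v of λ).

  λ = -1: largest Jordan block has size 2, contributing (x + 1)^2

So m_A(x) = (x + 1)^2 = x^2 + 2*x + 1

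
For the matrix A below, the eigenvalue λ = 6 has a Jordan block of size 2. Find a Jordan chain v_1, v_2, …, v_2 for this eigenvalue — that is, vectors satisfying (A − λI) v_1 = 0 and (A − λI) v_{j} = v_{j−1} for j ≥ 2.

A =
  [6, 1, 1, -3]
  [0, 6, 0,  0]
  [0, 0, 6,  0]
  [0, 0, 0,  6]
A Jordan chain for λ = 6 of length 2:
v_1 = (1, 0, 0, 0)ᵀ
v_2 = (0, 1, 0, 0)ᵀ

Let N = A − (6)·I. We want v_2 with N^2 v_2 = 0 but N^1 v_2 ≠ 0; then v_{j-1} := N · v_j for j = 2, …, 2.

Pick v_2 = (0, 1, 0, 0)ᵀ.
Then v_1 = N · v_2 = (1, 0, 0, 0)ᵀ.

Sanity check: (A − (6)·I) v_1 = (0, 0, 0, 0)ᵀ = 0. ✓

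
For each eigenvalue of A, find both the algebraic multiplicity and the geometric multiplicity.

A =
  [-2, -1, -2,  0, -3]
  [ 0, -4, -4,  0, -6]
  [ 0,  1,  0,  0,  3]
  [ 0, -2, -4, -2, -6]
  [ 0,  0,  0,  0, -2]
λ = -2: alg = 5, geom = 4

Step 1 — factor the characteristic polynomial to read off the algebraic multiplicities:
  χ_A(x) = (x + 2)^5

Step 2 — compute geometric multiplicities via the rank-nullity identity g(λ) = n − rank(A − λI):
  rank(A − (-2)·I) = 1, so dim ker(A − (-2)·I) = n − 1 = 4

Summary:
  λ = -2: algebraic multiplicity = 5, geometric multiplicity = 4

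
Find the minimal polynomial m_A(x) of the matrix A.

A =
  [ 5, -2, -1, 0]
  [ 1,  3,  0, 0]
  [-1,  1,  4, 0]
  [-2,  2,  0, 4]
x^3 - 12*x^2 + 48*x - 64

The characteristic polynomial is χ_A(x) = (x - 4)^4, so the eigenvalues are known. The minimal polynomial is
  m_A(x) = Π_λ (x − λ)^{k_λ}
where k_λ is the size of the *largest* Jordan block for λ (equivalently, the smallest k with (A − λI)^k v = 0 for every generalised eigenvector v of λ).

  λ = 4: largest Jordan block has size 3, contributing (x − 4)^3

So m_A(x) = (x - 4)^3 = x^3 - 12*x^2 + 48*x - 64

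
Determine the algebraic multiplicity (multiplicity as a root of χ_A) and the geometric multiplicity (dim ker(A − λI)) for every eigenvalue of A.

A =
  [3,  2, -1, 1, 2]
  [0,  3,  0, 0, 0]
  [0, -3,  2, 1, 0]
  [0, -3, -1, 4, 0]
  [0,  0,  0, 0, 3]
λ = 3: alg = 5, geom = 3

Step 1 — factor the characteristic polynomial to read off the algebraic multiplicities:
  χ_A(x) = (x - 3)^5

Step 2 — compute geometric multiplicities via the rank-nullity identity g(λ) = n − rank(A − λI):
  rank(A − (3)·I) = 2, so dim ker(A − (3)·I) = n − 2 = 3

Summary:
  λ = 3: algebraic multiplicity = 5, geometric multiplicity = 3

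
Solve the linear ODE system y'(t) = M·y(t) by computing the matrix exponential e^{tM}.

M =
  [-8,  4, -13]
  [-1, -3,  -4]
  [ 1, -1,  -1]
e^{tM} =
  [-t^2*exp(-4*t)/2 - 4*t*exp(-4*t) + exp(-4*t), t^2*exp(-4*t)/2 + 4*t*exp(-4*t), -3*t^2*exp(-4*t)/2 - 13*t*exp(-4*t)]
  [-t^2*exp(-4*t)/2 - t*exp(-4*t), t^2*exp(-4*t)/2 + t*exp(-4*t) + exp(-4*t), -3*t^2*exp(-4*t)/2 - 4*t*exp(-4*t)]
  [t*exp(-4*t), -t*exp(-4*t), 3*t*exp(-4*t) + exp(-4*t)]

Strategy: write M = P · J · P⁻¹ where J is a Jordan canonical form, so e^{tM} = P · e^{tJ} · P⁻¹, and e^{tJ} can be computed block-by-block.

M has Jordan form
J =
  [-4,  1,  0]
  [ 0, -4,  1]
  [ 0,  0, -4]
(up to reordering of blocks).

Per-block formulas:
  For a 3×3 Jordan block J_3(-4): exp(t · J_3(-4)) = e^(-4t)·(I + t·N + (t^2/2)·N^2), where N is the 3×3 nilpotent shift.

After assembling e^{tJ} and conjugating by P, we get:

e^{tM} =
  [-t^2*exp(-4*t)/2 - 4*t*exp(-4*t) + exp(-4*t), t^2*exp(-4*t)/2 + 4*t*exp(-4*t), -3*t^2*exp(-4*t)/2 - 13*t*exp(-4*t)]
  [-t^2*exp(-4*t)/2 - t*exp(-4*t), t^2*exp(-4*t)/2 + t*exp(-4*t) + exp(-4*t), -3*t^2*exp(-4*t)/2 - 4*t*exp(-4*t)]
  [t*exp(-4*t), -t*exp(-4*t), 3*t*exp(-4*t) + exp(-4*t)]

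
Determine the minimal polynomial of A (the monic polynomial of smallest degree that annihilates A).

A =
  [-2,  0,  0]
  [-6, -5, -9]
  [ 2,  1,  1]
x^2 + 4*x + 4

The characteristic polynomial is χ_A(x) = (x + 2)^3, so the eigenvalues are known. The minimal polynomial is
  m_A(x) = Π_λ (x − λ)^{k_λ}
where k_λ is the size of the *largest* Jordan block for λ (equivalently, the smallest k with (A − λI)^k v = 0 for every generalised eigenvector v of λ).

  λ = -2: largest Jordan block has size 2, contributing (x + 2)^2

So m_A(x) = (x + 2)^2 = x^2 + 4*x + 4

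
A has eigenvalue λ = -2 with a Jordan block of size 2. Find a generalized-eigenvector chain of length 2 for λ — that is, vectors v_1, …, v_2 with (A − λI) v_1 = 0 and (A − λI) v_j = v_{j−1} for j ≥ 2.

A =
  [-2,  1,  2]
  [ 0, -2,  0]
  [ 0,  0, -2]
A Jordan chain for λ = -2 of length 2:
v_1 = (1, 0, 0)ᵀ
v_2 = (0, 1, 0)ᵀ

Let N = A − (-2)·I. We want v_2 with N^2 v_2 = 0 but N^1 v_2 ≠ 0; then v_{j-1} := N · v_j for j = 2, …, 2.

Pick v_2 = (0, 1, 0)ᵀ.
Then v_1 = N · v_2 = (1, 0, 0)ᵀ.

Sanity check: (A − (-2)·I) v_1 = (0, 0, 0)ᵀ = 0. ✓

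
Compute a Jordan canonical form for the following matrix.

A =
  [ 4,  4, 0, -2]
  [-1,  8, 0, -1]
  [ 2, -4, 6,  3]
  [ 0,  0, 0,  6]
J_2(6) ⊕ J_2(6)

The characteristic polynomial is
  det(x·I − A) = x^4 - 24*x^3 + 216*x^2 - 864*x + 1296 = (x - 6)^4

Eigenvalues and multiplicities (the geometric multiplicity of λ is n − rank(A − λI), which equals the number of Jordan blocks for λ):
  λ = 6: algebraic multiplicity = 4, geometric multiplicity = 2

Determining the block sizes for each eigenvalue:
  λ = 6: with am = 4 and gm = 2, the partition is not yet determined (e.g. several partitions of 4 into 2 parts exist). Let N = A − (6)·I. Computing rank(N^1) = 2, rank(N^2) = 0; the number of blocks of size ≥ j is rank(N^{j−1}) − rank(N^j), giving [2, 2]. So we have 2 block(s) of size 2 → block sizes [2, 2]

Assembling the blocks gives a Jordan form
J =
  [6, 1, 0, 0]
  [0, 6, 0, 0]
  [0, 0, 6, 1]
  [0, 0, 0, 6]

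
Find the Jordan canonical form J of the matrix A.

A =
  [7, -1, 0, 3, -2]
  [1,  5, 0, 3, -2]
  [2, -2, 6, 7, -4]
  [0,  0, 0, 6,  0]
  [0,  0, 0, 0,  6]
J_2(6) ⊕ J_2(6) ⊕ J_1(6)

The characteristic polynomial is
  det(x·I − A) = x^5 - 30*x^4 + 360*x^3 - 2160*x^2 + 6480*x - 7776 = (x - 6)^5

Eigenvalues and multiplicities (the geometric multiplicity of λ is n − rank(A − λI), which equals the number of Jordan blocks for λ):
  λ = 6: algebraic multiplicity = 5, geometric multiplicity = 3

Determining the block sizes for each eigenvalue:
  λ = 6: with am = 5 and gm = 3, the partition is not yet determined (e.g. several partitions of 5 into 3 parts exist). Let N = A − (6)·I. Computing rank(N^1) = 2, rank(N^2) = 0; the number of blocks of size ≥ j is rank(N^{j−1}) − rank(N^j), giving [3, 2]. So we have 2 block(s) of size 2, 1 block(s) of size 1 → block sizes [2, 2, 1]

Assembling the blocks gives a Jordan form
J =
  [6, 1, 0, 0, 0]
  [0, 6, 0, 0, 0]
  [0, 0, 6, 1, 0]
  [0, 0, 0, 6, 0]
  [0, 0, 0, 0, 6]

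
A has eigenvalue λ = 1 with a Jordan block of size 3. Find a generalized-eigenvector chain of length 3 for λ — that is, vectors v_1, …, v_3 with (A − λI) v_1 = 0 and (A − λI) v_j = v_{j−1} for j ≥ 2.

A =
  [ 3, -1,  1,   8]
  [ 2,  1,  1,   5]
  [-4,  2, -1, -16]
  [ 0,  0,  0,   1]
A Jordan chain for λ = 1 of length 3:
v_1 = (-2, 0, 4, 0)ᵀ
v_2 = (2, 2, -4, 0)ᵀ
v_3 = (1, 0, 0, 0)ᵀ

Let N = A − (1)·I. We want v_3 with N^3 v_3 = 0 but N^2 v_3 ≠ 0; then v_{j-1} := N · v_j for j = 3, …, 2.

Pick v_3 = (1, 0, 0, 0)ᵀ.
Then v_2 = N · v_3 = (2, 2, -4, 0)ᵀ.
Then v_1 = N · v_2 = (-2, 0, 4, 0)ᵀ.

Sanity check: (A − (1)·I) v_1 = (0, 0, 0, 0)ᵀ = 0. ✓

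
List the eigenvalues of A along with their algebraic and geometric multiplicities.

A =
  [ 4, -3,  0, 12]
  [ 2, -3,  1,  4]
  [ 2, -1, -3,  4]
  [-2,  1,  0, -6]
λ = -2: alg = 4, geom = 2

Step 1 — factor the characteristic polynomial to read off the algebraic multiplicities:
  χ_A(x) = (x + 2)^4

Step 2 — compute geometric multiplicities via the rank-nullity identity g(λ) = n − rank(A − λI):
  rank(A − (-2)·I) = 2, so dim ker(A − (-2)·I) = n − 2 = 2

Summary:
  λ = -2: algebraic multiplicity = 4, geometric multiplicity = 2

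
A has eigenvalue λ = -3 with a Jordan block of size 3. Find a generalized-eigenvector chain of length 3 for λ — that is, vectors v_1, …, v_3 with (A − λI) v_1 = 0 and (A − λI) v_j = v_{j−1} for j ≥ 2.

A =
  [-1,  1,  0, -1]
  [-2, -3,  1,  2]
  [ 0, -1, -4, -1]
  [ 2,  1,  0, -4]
A Jordan chain for λ = -3 of length 3:
v_1 = (1, -1, 0, 1)ᵀ
v_2 = (1, 0, -1, 1)ᵀ
v_3 = (0, 1, 0, 0)ᵀ

Let N = A − (-3)·I. We want v_3 with N^3 v_3 = 0 but N^2 v_3 ≠ 0; then v_{j-1} := N · v_j for j = 3, …, 2.

Pick v_3 = (0, 1, 0, 0)ᵀ.
Then v_2 = N · v_3 = (1, 0, -1, 1)ᵀ.
Then v_1 = N · v_2 = (1, -1, 0, 1)ᵀ.

Sanity check: (A − (-3)·I) v_1 = (0, 0, 0, 0)ᵀ = 0. ✓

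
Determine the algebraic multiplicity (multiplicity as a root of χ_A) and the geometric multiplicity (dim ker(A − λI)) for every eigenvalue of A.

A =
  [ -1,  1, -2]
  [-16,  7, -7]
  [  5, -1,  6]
λ = 4: alg = 3, geom = 1

Step 1 — factor the characteristic polynomial to read off the algebraic multiplicities:
  χ_A(x) = (x - 4)^3

Step 2 — compute geometric multiplicities via the rank-nullity identity g(λ) = n − rank(A − λI):
  rank(A − (4)·I) = 2, so dim ker(A − (4)·I) = n − 2 = 1

Summary:
  λ = 4: algebraic multiplicity = 3, geometric multiplicity = 1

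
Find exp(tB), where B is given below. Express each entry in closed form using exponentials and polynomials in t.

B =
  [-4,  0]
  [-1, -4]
e^{tB} =
  [exp(-4*t), 0]
  [-t*exp(-4*t), exp(-4*t)]

Strategy: write B = P · J · P⁻¹ where J is a Jordan canonical form, so e^{tB} = P · e^{tJ} · P⁻¹, and e^{tJ} can be computed block-by-block.

B has Jordan form
J =
  [-4,  1]
  [ 0, -4]
(up to reordering of blocks).

Per-block formulas:
  For a 2×2 Jordan block J_2(-4): exp(t · J_2(-4)) = e^(-4t)·(I + t·N), where N is the 2×2 nilpotent shift.

After assembling e^{tJ} and conjugating by P, we get:

e^{tB} =
  [exp(-4*t), 0]
  [-t*exp(-4*t), exp(-4*t)]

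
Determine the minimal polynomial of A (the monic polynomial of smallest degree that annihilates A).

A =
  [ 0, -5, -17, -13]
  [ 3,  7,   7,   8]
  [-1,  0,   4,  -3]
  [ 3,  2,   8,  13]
x^3 - 18*x^2 + 108*x - 216

The characteristic polynomial is χ_A(x) = (x - 6)^4, so the eigenvalues are known. The minimal polynomial is
  m_A(x) = Π_λ (x − λ)^{k_λ}
where k_λ is the size of the *largest* Jordan block for λ (equivalently, the smallest k with (A − λI)^k v = 0 for every generalised eigenvector v of λ).

  λ = 6: largest Jordan block has size 3, contributing (x − 6)^3

So m_A(x) = (x - 6)^3 = x^3 - 18*x^2 + 108*x - 216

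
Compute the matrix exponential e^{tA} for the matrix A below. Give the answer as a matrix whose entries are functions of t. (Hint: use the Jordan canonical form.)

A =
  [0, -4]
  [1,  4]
e^{tA} =
  [-2*t*exp(2*t) + exp(2*t), -4*t*exp(2*t)]
  [t*exp(2*t), 2*t*exp(2*t) + exp(2*t)]

Strategy: write A = P · J · P⁻¹ where J is a Jordan canonical form, so e^{tA} = P · e^{tJ} · P⁻¹, and e^{tJ} can be computed block-by-block.

A has Jordan form
J =
  [2, 1]
  [0, 2]
(up to reordering of blocks).

Per-block formulas:
  For a 2×2 Jordan block J_2(2): exp(t · J_2(2)) = e^(2t)·(I + t·N), where N is the 2×2 nilpotent shift.

After assembling e^{tJ} and conjugating by P, we get:

e^{tA} =
  [-2*t*exp(2*t) + exp(2*t), -4*t*exp(2*t)]
  [t*exp(2*t), 2*t*exp(2*t) + exp(2*t)]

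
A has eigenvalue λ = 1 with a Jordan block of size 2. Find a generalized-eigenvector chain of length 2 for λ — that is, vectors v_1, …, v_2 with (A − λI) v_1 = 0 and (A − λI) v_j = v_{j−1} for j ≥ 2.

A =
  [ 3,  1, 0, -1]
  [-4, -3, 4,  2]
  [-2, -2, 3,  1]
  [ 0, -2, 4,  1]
A Jordan chain for λ = 1 of length 2:
v_1 = (2, -4, -2, 0)ᵀ
v_2 = (1, 0, 0, 0)ᵀ

Let N = A − (1)·I. We want v_2 with N^2 v_2 = 0 but N^1 v_2 ≠ 0; then v_{j-1} := N · v_j for j = 2, …, 2.

Pick v_2 = (1, 0, 0, 0)ᵀ.
Then v_1 = N · v_2 = (2, -4, -2, 0)ᵀ.

Sanity check: (A − (1)·I) v_1 = (0, 0, 0, 0)ᵀ = 0. ✓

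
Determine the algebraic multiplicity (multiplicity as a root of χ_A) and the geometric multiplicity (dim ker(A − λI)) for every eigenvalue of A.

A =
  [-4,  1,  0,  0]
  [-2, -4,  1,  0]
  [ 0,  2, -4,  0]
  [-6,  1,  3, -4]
λ = -4: alg = 4, geom = 2

Step 1 — factor the characteristic polynomial to read off the algebraic multiplicities:
  χ_A(x) = (x + 4)^4

Step 2 — compute geometric multiplicities via the rank-nullity identity g(λ) = n − rank(A − λI):
  rank(A − (-4)·I) = 2, so dim ker(A − (-4)·I) = n − 2 = 2

Summary:
  λ = -4: algebraic multiplicity = 4, geometric multiplicity = 2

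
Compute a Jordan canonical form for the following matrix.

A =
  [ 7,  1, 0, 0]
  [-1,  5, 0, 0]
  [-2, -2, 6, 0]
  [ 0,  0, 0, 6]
J_2(6) ⊕ J_1(6) ⊕ J_1(6)

The characteristic polynomial is
  det(x·I − A) = x^4 - 24*x^3 + 216*x^2 - 864*x + 1296 = (x - 6)^4

Eigenvalues and multiplicities (the geometric multiplicity of λ is n − rank(A − λI), which equals the number of Jordan blocks for λ):
  λ = 6: algebraic multiplicity = 4, geometric multiplicity = 3

Determining the block sizes for each eigenvalue:
  λ = 6: 3 blocks summing to 4 forces exactly one block of size 2 and the rest size 1 → block sizes [2, 1, 1]

Assembling the blocks gives a Jordan form
J =
  [6, 1, 0, 0]
  [0, 6, 0, 0]
  [0, 0, 6, 0]
  [0, 0, 0, 6]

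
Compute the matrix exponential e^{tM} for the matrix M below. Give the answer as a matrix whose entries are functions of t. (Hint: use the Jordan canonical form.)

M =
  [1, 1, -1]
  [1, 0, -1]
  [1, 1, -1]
e^{tM} =
  [t^2/2 + t + 1, t, -t^2/2 - t]
  [t, 1, -t]
  [t^2/2 + t, t, -t^2/2 - t + 1]

Strategy: write M = P · J · P⁻¹ where J is a Jordan canonical form, so e^{tM} = P · e^{tJ} · P⁻¹, and e^{tJ} can be computed block-by-block.

M has Jordan form
J =
  [0, 1, 0]
  [0, 0, 1]
  [0, 0, 0]
(up to reordering of blocks).

Per-block formulas:
  For a 3×3 Jordan block J_3(0): exp(t · J_3(0)) = e^(0t)·(I + t·N + (t^2/2)·N^2), where N is the 3×3 nilpotent shift.

After assembling e^{tJ} and conjugating by P, we get:

e^{tM} =
  [t^2/2 + t + 1, t, -t^2/2 - t]
  [t, 1, -t]
  [t^2/2 + t, t, -t^2/2 - t + 1]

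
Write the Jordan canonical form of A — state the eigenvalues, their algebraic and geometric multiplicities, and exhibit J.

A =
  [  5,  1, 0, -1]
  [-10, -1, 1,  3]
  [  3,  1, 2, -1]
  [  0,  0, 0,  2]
J_3(2) ⊕ J_1(2)

The characteristic polynomial is
  det(x·I − A) = x^4 - 8*x^3 + 24*x^2 - 32*x + 16 = (x - 2)^4

Eigenvalues and multiplicities (the geometric multiplicity of λ is n − rank(A − λI), which equals the number of Jordan blocks for λ):
  λ = 2: algebraic multiplicity = 4, geometric multiplicity = 2

Determining the block sizes for each eigenvalue:
  λ = 2: with am = 4 and gm = 2, the partition is not yet determined (e.g. several partitions of 4 into 2 parts exist). Let N = A − (2)·I. Computing rank(N^1) = 2, rank(N^2) = 1, rank(N^3) = 0; the number of blocks of size ≥ j is rank(N^{j−1}) − rank(N^j), giving [2, 1, 1]. So we have 1 block(s) of size 3, 1 block(s) of size 1 → block sizes [3, 1]

Assembling the blocks gives a Jordan form
J =
  [2, 1, 0, 0]
  [0, 2, 1, 0]
  [0, 0, 2, 0]
  [0, 0, 0, 2]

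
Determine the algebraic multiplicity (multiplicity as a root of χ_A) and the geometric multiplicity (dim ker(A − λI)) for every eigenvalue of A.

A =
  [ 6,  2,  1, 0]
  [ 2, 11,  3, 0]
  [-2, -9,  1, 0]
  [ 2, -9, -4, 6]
λ = 6: alg = 4, geom = 2

Step 1 — factor the characteristic polynomial to read off the algebraic multiplicities:
  χ_A(x) = (x - 6)^4

Step 2 — compute geometric multiplicities via the rank-nullity identity g(λ) = n − rank(A − λI):
  rank(A − (6)·I) = 2, so dim ker(A − (6)·I) = n − 2 = 2

Summary:
  λ = 6: algebraic multiplicity = 4, geometric multiplicity = 2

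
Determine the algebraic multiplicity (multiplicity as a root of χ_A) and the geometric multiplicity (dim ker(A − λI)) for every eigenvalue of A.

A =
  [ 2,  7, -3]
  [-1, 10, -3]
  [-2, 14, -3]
λ = 3: alg = 3, geom = 2

Step 1 — factor the characteristic polynomial to read off the algebraic multiplicities:
  χ_A(x) = (x - 3)^3

Step 2 — compute geometric multiplicities via the rank-nullity identity g(λ) = n − rank(A − λI):
  rank(A − (3)·I) = 1, so dim ker(A − (3)·I) = n − 1 = 2

Summary:
  λ = 3: algebraic multiplicity = 3, geometric multiplicity = 2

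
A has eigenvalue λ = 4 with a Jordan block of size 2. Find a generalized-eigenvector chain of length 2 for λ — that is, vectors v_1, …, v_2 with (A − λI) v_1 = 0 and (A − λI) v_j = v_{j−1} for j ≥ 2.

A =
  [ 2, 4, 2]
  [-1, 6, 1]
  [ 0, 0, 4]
A Jordan chain for λ = 4 of length 2:
v_1 = (-2, -1, 0)ᵀ
v_2 = (1, 0, 0)ᵀ

Let N = A − (4)·I. We want v_2 with N^2 v_2 = 0 but N^1 v_2 ≠ 0; then v_{j-1} := N · v_j for j = 2, …, 2.

Pick v_2 = (1, 0, 0)ᵀ.
Then v_1 = N · v_2 = (-2, -1, 0)ᵀ.

Sanity check: (A − (4)·I) v_1 = (0, 0, 0)ᵀ = 0. ✓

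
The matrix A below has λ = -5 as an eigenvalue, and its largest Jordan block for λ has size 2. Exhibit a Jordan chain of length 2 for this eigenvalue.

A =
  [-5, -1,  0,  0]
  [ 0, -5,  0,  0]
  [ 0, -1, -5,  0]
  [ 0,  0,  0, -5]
A Jordan chain for λ = -5 of length 2:
v_1 = (-1, 0, -1, 0)ᵀ
v_2 = (0, 1, 0, 0)ᵀ

Let N = A − (-5)·I. We want v_2 with N^2 v_2 = 0 but N^1 v_2 ≠ 0; then v_{j-1} := N · v_j for j = 2, …, 2.

Pick v_2 = (0, 1, 0, 0)ᵀ.
Then v_1 = N · v_2 = (-1, 0, -1, 0)ᵀ.

Sanity check: (A − (-5)·I) v_1 = (0, 0, 0, 0)ᵀ = 0. ✓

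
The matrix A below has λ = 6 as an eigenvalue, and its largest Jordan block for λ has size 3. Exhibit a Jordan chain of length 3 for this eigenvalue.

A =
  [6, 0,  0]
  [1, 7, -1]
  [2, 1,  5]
A Jordan chain for λ = 6 of length 3:
v_1 = (0, -1, -1)ᵀ
v_2 = (0, 1, 2)ᵀ
v_3 = (1, 0, 0)ᵀ

Let N = A − (6)·I. We want v_3 with N^3 v_3 = 0 but N^2 v_3 ≠ 0; then v_{j-1} := N · v_j for j = 3, …, 2.

Pick v_3 = (1, 0, 0)ᵀ.
Then v_2 = N · v_3 = (0, 1, 2)ᵀ.
Then v_1 = N · v_2 = (0, -1, -1)ᵀ.

Sanity check: (A − (6)·I) v_1 = (0, 0, 0)ᵀ = 0. ✓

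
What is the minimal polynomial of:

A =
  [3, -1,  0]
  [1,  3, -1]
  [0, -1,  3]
x^3 - 9*x^2 + 27*x - 27

The characteristic polynomial is χ_A(x) = (x - 3)^3, so the eigenvalues are known. The minimal polynomial is
  m_A(x) = Π_λ (x − λ)^{k_λ}
where k_λ is the size of the *largest* Jordan block for λ (equivalently, the smallest k with (A − λI)^k v = 0 for every generalised eigenvector v of λ).

  λ = 3: largest Jordan block has size 3, contributing (x − 3)^3

So m_A(x) = (x - 3)^3 = x^3 - 9*x^2 + 27*x - 27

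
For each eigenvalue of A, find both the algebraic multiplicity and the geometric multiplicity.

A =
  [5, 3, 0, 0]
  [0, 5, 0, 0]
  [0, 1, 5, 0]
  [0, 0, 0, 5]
λ = 5: alg = 4, geom = 3

Step 1 — factor the characteristic polynomial to read off the algebraic multiplicities:
  χ_A(x) = (x - 5)^4

Step 2 — compute geometric multiplicities via the rank-nullity identity g(λ) = n − rank(A − λI):
  rank(A − (5)·I) = 1, so dim ker(A − (5)·I) = n − 1 = 3

Summary:
  λ = 5: algebraic multiplicity = 4, geometric multiplicity = 3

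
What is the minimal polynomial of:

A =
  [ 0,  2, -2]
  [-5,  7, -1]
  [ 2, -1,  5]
x^3 - 12*x^2 + 48*x - 64

The characteristic polynomial is χ_A(x) = (x - 4)^3, so the eigenvalues are known. The minimal polynomial is
  m_A(x) = Π_λ (x − λ)^{k_λ}
where k_λ is the size of the *largest* Jordan block for λ (equivalently, the smallest k with (A − λI)^k v = 0 for every generalised eigenvector v of λ).

  λ = 4: largest Jordan block has size 3, contributing (x − 4)^3

So m_A(x) = (x - 4)^3 = x^3 - 12*x^2 + 48*x - 64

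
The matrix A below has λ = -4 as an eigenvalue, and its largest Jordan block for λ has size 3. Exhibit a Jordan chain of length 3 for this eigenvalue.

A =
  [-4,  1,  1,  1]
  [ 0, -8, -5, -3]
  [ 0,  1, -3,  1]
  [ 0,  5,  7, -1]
A Jordan chain for λ = -4 of length 3:
v_1 = (2, -4, 2, 2)ᵀ
v_2 = (1, -4, 1, 5)ᵀ
v_3 = (0, 1, 0, 0)ᵀ

Let N = A − (-4)·I. We want v_3 with N^3 v_3 = 0 but N^2 v_3 ≠ 0; then v_{j-1} := N · v_j for j = 3, …, 2.

Pick v_3 = (0, 1, 0, 0)ᵀ.
Then v_2 = N · v_3 = (1, -4, 1, 5)ᵀ.
Then v_1 = N · v_2 = (2, -4, 2, 2)ᵀ.

Sanity check: (A − (-4)·I) v_1 = (0, 0, 0, 0)ᵀ = 0. ✓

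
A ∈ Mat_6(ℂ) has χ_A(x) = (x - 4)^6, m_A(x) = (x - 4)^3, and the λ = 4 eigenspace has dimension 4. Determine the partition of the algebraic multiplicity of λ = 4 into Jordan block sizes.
Block sizes for λ = 4: [3, 1, 1, 1]

Step 1 — from the characteristic polynomial, algebraic multiplicity of λ = 4 is 6. From dim ker(A − (4)·I) = 4, there are exactly 4 Jordan blocks for λ = 4.
Step 2 — from the minimal polynomial, the factor (x − 4)^3 tells us the largest block for λ = 4 has size 3.
Step 3 — with total size 6, 4 blocks, and largest block 3, the block sizes (in nonincreasing order) are [3, 1, 1, 1].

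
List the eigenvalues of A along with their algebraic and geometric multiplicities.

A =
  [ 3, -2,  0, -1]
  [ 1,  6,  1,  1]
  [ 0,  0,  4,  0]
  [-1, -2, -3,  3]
λ = 4: alg = 4, geom = 2

Step 1 — factor the characteristic polynomial to read off the algebraic multiplicities:
  χ_A(x) = (x - 4)^4

Step 2 — compute geometric multiplicities via the rank-nullity identity g(λ) = n − rank(A − λI):
  rank(A − (4)·I) = 2, so dim ker(A − (4)·I) = n − 2 = 2

Summary:
  λ = 4: algebraic multiplicity = 4, geometric multiplicity = 2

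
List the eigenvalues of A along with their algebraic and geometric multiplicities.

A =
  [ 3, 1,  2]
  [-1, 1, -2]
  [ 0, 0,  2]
λ = 2: alg = 3, geom = 2

Step 1 — factor the characteristic polynomial to read off the algebraic multiplicities:
  χ_A(x) = (x - 2)^3

Step 2 — compute geometric multiplicities via the rank-nullity identity g(λ) = n − rank(A − λI):
  rank(A − (2)·I) = 1, so dim ker(A − (2)·I) = n − 1 = 2

Summary:
  λ = 2: algebraic multiplicity = 3, geometric multiplicity = 2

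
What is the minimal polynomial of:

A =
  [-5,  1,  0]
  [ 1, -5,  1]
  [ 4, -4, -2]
x^3 + 12*x^2 + 48*x + 64

The characteristic polynomial is χ_A(x) = (x + 4)^3, so the eigenvalues are known. The minimal polynomial is
  m_A(x) = Π_λ (x − λ)^{k_λ}
where k_λ is the size of the *largest* Jordan block for λ (equivalently, the smallest k with (A − λI)^k v = 0 for every generalised eigenvector v of λ).

  λ = -4: largest Jordan block has size 3, contributing (x + 4)^3

So m_A(x) = (x + 4)^3 = x^3 + 12*x^2 + 48*x + 64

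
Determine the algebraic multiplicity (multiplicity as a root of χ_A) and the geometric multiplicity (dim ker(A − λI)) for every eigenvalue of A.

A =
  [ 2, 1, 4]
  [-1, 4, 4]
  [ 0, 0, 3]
λ = 3: alg = 3, geom = 2

Step 1 — factor the characteristic polynomial to read off the algebraic multiplicities:
  χ_A(x) = (x - 3)^3

Step 2 — compute geometric multiplicities via the rank-nullity identity g(λ) = n − rank(A − λI):
  rank(A − (3)·I) = 1, so dim ker(A − (3)·I) = n − 1 = 2

Summary:
  λ = 3: algebraic multiplicity = 3, geometric multiplicity = 2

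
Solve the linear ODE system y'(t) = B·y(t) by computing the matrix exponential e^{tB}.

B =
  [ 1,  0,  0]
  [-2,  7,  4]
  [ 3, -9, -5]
e^{tB} =
  [exp(t), 0, 0]
  [-2*t*exp(t), 6*t*exp(t) + exp(t), 4*t*exp(t)]
  [3*t*exp(t), -9*t*exp(t), -6*t*exp(t) + exp(t)]

Strategy: write B = P · J · P⁻¹ where J is a Jordan canonical form, so e^{tB} = P · e^{tJ} · P⁻¹, and e^{tJ} can be computed block-by-block.

B has Jordan form
J =
  [1, 1, 0]
  [0, 1, 0]
  [0, 0, 1]
(up to reordering of blocks).

Per-block formulas:
  For a 2×2 Jordan block J_2(1): exp(t · J_2(1)) = e^(1t)·(I + t·N), where N is the 2×2 nilpotent shift.
  For a 1×1 block at λ = 1: exp(t · [1]) = [e^(1t)].

After assembling e^{tJ} and conjugating by P, we get:

e^{tB} =
  [exp(t), 0, 0]
  [-2*t*exp(t), 6*t*exp(t) + exp(t), 4*t*exp(t)]
  [3*t*exp(t), -9*t*exp(t), -6*t*exp(t) + exp(t)]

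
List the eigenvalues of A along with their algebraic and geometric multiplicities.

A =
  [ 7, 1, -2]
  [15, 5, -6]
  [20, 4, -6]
λ = 2: alg = 3, geom = 2

Step 1 — factor the characteristic polynomial to read off the algebraic multiplicities:
  χ_A(x) = (x - 2)^3

Step 2 — compute geometric multiplicities via the rank-nullity identity g(λ) = n − rank(A − λI):
  rank(A − (2)·I) = 1, so dim ker(A − (2)·I) = n − 1 = 2

Summary:
  λ = 2: algebraic multiplicity = 3, geometric multiplicity = 2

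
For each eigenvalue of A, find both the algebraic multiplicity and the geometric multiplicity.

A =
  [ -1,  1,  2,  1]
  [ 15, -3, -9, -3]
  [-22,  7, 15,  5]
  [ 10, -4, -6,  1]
λ = 3: alg = 4, geom = 2

Step 1 — factor the characteristic polynomial to read off the algebraic multiplicities:
  χ_A(x) = (x - 3)^4

Step 2 — compute geometric multiplicities via the rank-nullity identity g(λ) = n − rank(A − λI):
  rank(A − (3)·I) = 2, so dim ker(A − (3)·I) = n − 2 = 2

Summary:
  λ = 3: algebraic multiplicity = 4, geometric multiplicity = 2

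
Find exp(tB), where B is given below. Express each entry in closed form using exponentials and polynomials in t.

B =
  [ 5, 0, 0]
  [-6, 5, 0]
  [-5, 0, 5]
e^{tB} =
  [exp(5*t), 0, 0]
  [-6*t*exp(5*t), exp(5*t), 0]
  [-5*t*exp(5*t), 0, exp(5*t)]

Strategy: write B = P · J · P⁻¹ where J is a Jordan canonical form, so e^{tB} = P · e^{tJ} · P⁻¹, and e^{tJ} can be computed block-by-block.

B has Jordan form
J =
  [5, 1, 0]
  [0, 5, 0]
  [0, 0, 5]
(up to reordering of blocks).

Per-block formulas:
  For a 2×2 Jordan block J_2(5): exp(t · J_2(5)) = e^(5t)·(I + t·N), where N is the 2×2 nilpotent shift.
  For a 1×1 block at λ = 5: exp(t · [5]) = [e^(5t)].

After assembling e^{tJ} and conjugating by P, we get:

e^{tB} =
  [exp(5*t), 0, 0]
  [-6*t*exp(5*t), exp(5*t), 0]
  [-5*t*exp(5*t), 0, exp(5*t)]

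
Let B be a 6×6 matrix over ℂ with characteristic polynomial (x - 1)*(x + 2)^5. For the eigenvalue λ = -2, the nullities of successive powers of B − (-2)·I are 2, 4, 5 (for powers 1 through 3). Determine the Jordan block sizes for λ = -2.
Block sizes for λ = -2: [3, 2]

From the dimensions of kernels of powers, the number of Jordan blocks of size at least j is d_j − d_{j−1} where d_j = dim ker(N^j) (with d_0 = 0). Computing the differences gives [2, 2, 1].
The number of blocks of size exactly k is (#blocks of size ≥ k) − (#blocks of size ≥ k + 1), so the partition is: 1 block(s) of size 2, 1 block(s) of size 3.
In nonincreasing order the block sizes are [3, 2].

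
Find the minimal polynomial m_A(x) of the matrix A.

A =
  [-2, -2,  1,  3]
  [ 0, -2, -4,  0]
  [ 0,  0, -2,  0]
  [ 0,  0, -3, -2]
x^3 + 6*x^2 + 12*x + 8

The characteristic polynomial is χ_A(x) = (x + 2)^4, so the eigenvalues are known. The minimal polynomial is
  m_A(x) = Π_λ (x − λ)^{k_λ}
where k_λ is the size of the *largest* Jordan block for λ (equivalently, the smallest k with (A − λI)^k v = 0 for every generalised eigenvector v of λ).

  λ = -2: largest Jordan block has size 3, contributing (x + 2)^3

So m_A(x) = (x + 2)^3 = x^3 + 6*x^2 + 12*x + 8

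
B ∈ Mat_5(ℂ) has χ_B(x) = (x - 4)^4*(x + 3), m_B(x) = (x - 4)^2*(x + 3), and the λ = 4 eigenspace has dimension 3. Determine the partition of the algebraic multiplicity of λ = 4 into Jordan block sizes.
Block sizes for λ = 4: [2, 1, 1]

Step 1 — from the characteristic polynomial, algebraic multiplicity of λ = 4 is 4. From dim ker(B − (4)·I) = 3, there are exactly 3 Jordan blocks for λ = 4.
Step 2 — from the minimal polynomial, the factor (x − 4)^2 tells us the largest block for λ = 4 has size 2.
Step 3 — with total size 4, 3 blocks, and largest block 2, the block sizes (in nonincreasing order) are [2, 1, 1].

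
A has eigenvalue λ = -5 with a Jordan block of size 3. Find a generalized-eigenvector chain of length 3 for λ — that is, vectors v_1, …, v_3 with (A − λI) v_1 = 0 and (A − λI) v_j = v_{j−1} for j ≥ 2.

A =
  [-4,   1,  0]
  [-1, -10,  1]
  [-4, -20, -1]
A Jordan chain for λ = -5 of length 3:
v_1 = (-4, 4, 16)ᵀ
v_2 = (1, -5, -20)ᵀ
v_3 = (0, 1, 0)ᵀ

Let N = A − (-5)·I. We want v_3 with N^3 v_3 = 0 but N^2 v_3 ≠ 0; then v_{j-1} := N · v_j for j = 3, …, 2.

Pick v_3 = (0, 1, 0)ᵀ.
Then v_2 = N · v_3 = (1, -5, -20)ᵀ.
Then v_1 = N · v_2 = (-4, 4, 16)ᵀ.

Sanity check: (A − (-5)·I) v_1 = (0, 0, 0)ᵀ = 0. ✓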